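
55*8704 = 478720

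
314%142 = 30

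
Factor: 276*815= 2^2*3^1*5^1 * 23^1 * 163^1 = 224940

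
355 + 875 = 1230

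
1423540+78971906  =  80395446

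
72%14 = 2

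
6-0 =6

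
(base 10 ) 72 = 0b1001000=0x48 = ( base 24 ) 30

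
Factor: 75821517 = 3^2 * 487^1 * 17299^1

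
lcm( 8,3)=24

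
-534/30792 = -1 + 5043/5132 =-0.02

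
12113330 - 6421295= 5692035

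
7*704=4928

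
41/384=41/384 = 0.11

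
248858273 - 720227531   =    -  471369258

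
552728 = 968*571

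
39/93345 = 13/31115 = 0.00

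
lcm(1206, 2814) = 8442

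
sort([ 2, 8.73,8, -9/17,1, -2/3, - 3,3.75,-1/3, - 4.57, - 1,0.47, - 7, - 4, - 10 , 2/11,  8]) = [ - 10, - 7, - 4.57, - 4  ,-3, - 1, - 2/3, - 9/17, - 1/3, 2/11,0.47,  1,2,3.75,  8,8,  8.73]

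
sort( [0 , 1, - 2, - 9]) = [ - 9, - 2,0,1]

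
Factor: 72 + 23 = 5^1*19^1=95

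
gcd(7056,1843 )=1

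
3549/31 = 114 + 15/31 =114.48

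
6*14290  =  85740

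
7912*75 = 593400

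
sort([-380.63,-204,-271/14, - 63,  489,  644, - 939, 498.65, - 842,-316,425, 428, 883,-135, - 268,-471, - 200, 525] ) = [ - 939, - 842 ,-471, - 380.63, - 316, - 268,-204, - 200,-135, -63, - 271/14,425, 428,  489, 498.65, 525, 644,883 ] 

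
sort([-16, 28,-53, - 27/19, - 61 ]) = [ - 61, - 53, - 16,-27/19,28 ]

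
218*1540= 335720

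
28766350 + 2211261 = 30977611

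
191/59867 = 191/59867 = 0.00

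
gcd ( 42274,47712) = 2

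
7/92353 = 7/92353=0.00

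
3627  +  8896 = 12523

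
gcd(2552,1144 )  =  88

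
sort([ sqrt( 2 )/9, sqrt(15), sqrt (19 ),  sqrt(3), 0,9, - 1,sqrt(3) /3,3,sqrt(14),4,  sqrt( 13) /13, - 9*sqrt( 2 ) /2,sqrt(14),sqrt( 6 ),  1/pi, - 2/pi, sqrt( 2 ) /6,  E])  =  [ - 9*sqrt( 2)/2, - 1,-2/pi, 0, sqrt(2 ) /9, sqrt( 2 ) /6, sqrt(13 ) /13, 1/pi,  sqrt(3 ) /3,sqrt( 3), sqrt(6 ),  E, 3, sqrt( 14 ),sqrt( 14 ),sqrt(15), 4, sqrt(19),9]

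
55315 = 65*851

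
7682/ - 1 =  - 7682/1 = - 7682.00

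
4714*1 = 4714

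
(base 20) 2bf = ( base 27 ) 1B9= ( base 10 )1035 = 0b10000001011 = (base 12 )723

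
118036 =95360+22676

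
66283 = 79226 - 12943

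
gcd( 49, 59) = 1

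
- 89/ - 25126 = 89/25126 = 0.00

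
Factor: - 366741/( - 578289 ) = 3^2 * 23^( - 1)*29^( - 1 )*47^1  =  423/667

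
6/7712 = 3/3856 = 0.00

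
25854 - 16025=9829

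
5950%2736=478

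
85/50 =17/10 = 1.70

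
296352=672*441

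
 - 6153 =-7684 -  - 1531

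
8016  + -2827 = 5189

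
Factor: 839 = 839^1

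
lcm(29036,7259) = 29036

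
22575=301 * 75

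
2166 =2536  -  370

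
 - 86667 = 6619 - 93286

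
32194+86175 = 118369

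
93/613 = 93/613 = 0.15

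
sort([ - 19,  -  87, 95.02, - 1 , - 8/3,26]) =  [-87,-19,  -  8/3,-1,26 , 95.02]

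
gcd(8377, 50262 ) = 8377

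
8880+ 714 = 9594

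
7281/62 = 7281/62=117.44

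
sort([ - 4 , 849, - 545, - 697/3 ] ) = [ - 545, - 697/3 , - 4, 849] 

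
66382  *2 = 132764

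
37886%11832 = 2390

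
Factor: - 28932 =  - 2^2*3^1*2411^1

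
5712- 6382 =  - 670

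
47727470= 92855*514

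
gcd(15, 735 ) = 15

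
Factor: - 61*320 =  - 19520 = -2^6*5^1*61^1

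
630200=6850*92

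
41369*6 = 248214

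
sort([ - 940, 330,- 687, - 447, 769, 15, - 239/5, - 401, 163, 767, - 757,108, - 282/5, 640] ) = [ - 940 , - 757,- 687, - 447, - 401, - 282/5,  -  239/5,15, 108,163, 330, 640,767,769]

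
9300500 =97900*95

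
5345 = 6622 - 1277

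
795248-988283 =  - 193035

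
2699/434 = 2699/434 = 6.22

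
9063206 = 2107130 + 6956076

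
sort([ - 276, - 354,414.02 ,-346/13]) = [ - 354,-276,  -  346/13, 414.02 ] 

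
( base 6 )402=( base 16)92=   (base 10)146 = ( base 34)4a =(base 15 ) 9B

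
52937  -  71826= - 18889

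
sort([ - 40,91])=[ - 40, 91] 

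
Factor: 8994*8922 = 2^2*3^2*1487^1*1499^1 = 80244468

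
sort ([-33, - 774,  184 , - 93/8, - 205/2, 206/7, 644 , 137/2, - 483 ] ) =[ - 774, - 483, - 205/2, - 33 , -93/8, 206/7, 137/2,184,644] 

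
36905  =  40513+  -  3608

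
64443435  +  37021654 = 101465089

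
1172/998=586/499 = 1.17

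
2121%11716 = 2121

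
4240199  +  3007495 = 7247694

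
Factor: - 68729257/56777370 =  - 2^ ( - 1)*3^(-1)*5^( - 1 )*13^( - 1)*197^( - 1) *739^( - 1)*68729257^1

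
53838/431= 124  +  394/431=   124.91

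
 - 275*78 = -21450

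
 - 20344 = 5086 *(  -  4)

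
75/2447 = 75/2447 = 0.03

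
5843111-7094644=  - 1251533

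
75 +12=87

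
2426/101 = 24 + 2/101 = 24.02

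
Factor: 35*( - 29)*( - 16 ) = 2^4*5^1 *7^1*29^1 = 16240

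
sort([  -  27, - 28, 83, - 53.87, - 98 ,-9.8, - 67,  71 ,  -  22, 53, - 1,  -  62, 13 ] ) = [ -98, - 67 , - 62,-53.87 ,- 28,  -  27, - 22, - 9.8, - 1, 13,53, 71 , 83 ] 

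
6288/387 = 2096/129 = 16.25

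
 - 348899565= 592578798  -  941478363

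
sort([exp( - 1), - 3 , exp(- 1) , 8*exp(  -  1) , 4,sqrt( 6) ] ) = [-3,exp( - 1 ),exp( - 1 ), sqrt(6),8*exp(-1 ) , 4]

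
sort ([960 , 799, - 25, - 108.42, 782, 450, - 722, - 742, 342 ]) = [ - 742 , - 722, - 108.42, - 25, 342, 450, 782, 799, 960 ] 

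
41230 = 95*434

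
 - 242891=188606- 431497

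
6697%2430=1837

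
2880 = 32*90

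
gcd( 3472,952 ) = 56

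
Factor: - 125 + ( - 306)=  - 431^1 = - 431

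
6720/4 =1680  =  1680.00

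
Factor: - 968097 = -3^1 *13^1*103^1*241^1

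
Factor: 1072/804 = 2^2 * 3^ ( - 1) = 4/3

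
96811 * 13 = 1258543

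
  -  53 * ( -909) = 48177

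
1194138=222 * 5379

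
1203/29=41 + 14/29=41.48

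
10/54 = 5/27  =  0.19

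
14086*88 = 1239568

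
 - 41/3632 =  -1  +  3591/3632=- 0.01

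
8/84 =2/21 =0.10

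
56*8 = 448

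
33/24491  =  33/24491  =  0.00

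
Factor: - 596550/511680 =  - 485/416 = - 2^ ( - 5 )*5^1 *13^( - 1)* 97^1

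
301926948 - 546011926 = -244084978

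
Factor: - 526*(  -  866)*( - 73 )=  - 2^2*73^1*263^1*433^1  =  - 33252668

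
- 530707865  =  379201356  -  909909221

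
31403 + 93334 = 124737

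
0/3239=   0 = 0.00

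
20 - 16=4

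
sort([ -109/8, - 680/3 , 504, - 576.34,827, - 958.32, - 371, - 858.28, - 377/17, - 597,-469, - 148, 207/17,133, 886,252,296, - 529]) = [ - 958.32, - 858.28,  -  597, - 576.34, - 529, - 469, - 371, -680/3 , - 148, - 377/17, - 109/8,207/17, 133, 252, 296,  504,827, 886 ] 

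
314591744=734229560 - 419637816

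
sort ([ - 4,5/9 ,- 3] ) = [ - 4,- 3, 5/9]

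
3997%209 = 26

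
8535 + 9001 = 17536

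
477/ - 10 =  - 477/10   =  - 47.70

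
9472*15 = 142080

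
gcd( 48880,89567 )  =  1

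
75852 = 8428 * 9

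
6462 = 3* 2154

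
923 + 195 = 1118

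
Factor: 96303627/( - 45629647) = -3^3 * 61^ ( - 1 )* 106861^( - 1)*509543^1= - 13757661/6518521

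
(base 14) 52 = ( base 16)48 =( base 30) 2c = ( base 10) 72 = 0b1001000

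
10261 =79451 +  - 69190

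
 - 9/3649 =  - 1 + 3640/3649 = - 0.00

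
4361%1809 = 743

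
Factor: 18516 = 2^2*3^1*1543^1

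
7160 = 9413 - 2253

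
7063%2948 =1167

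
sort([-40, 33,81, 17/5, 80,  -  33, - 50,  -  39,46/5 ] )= [-50,-40,-39,-33, 17/5,46/5, 33,80, 81 ]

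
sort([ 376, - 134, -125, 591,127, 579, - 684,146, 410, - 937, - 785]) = [ - 937, - 785,  -  684 , - 134, - 125,127,146, 376, 410, 579, 591] 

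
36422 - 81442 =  - 45020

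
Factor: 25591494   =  2^1*3^1 *17^1*37^1*6781^1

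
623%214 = 195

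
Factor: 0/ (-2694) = 0^1= 0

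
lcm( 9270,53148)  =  797220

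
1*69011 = 69011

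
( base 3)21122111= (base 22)BB9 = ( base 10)5575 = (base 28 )733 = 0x15C7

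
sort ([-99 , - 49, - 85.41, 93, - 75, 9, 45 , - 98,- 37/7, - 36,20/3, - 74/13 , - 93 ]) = [ - 99, - 98, - 93,-85.41,  -  75,-49, - 36, - 74/13, - 37/7,20/3,  9, 45,  93] 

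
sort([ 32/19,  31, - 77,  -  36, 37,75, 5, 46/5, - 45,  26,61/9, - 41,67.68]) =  [ - 77 , -45, - 41,-36 , 32/19, 5, 61/9,46/5,26,31, 37,67.68,75]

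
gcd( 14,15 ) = 1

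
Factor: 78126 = 2^1*3^1*29^1*449^1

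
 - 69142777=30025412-99168189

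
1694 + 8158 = 9852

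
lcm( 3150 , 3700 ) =233100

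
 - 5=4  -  9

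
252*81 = 20412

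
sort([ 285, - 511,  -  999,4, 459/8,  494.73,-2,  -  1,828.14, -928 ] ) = [-999, - 928 , - 511, - 2, - 1,4,459/8,285,494.73,828.14] 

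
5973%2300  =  1373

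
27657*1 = 27657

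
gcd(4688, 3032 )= 8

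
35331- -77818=113149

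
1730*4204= 7272920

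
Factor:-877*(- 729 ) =3^6*877^1 = 639333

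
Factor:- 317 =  -317^1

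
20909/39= 20909/39 = 536.13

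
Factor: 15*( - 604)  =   - 9060 = - 2^2 * 3^1*5^1*151^1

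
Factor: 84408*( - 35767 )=  -  2^3*3^1*47^1*761^1*3517^1 = -3019020936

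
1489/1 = 1489 = 1489.00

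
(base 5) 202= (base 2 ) 110100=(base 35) 1h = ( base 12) 44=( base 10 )52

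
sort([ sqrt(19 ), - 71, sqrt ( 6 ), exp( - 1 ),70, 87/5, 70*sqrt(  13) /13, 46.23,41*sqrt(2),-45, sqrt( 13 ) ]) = [ - 71,-45, exp ( - 1) , sqrt( 6 ), sqrt( 13),sqrt(19), 87/5, 70*sqrt( 13)/13, 46.23,41*sqrt(2 ) , 70] 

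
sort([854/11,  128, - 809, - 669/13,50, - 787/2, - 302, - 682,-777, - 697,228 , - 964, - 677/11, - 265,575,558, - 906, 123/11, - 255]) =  [ - 964, - 906,-809 , - 777,-697,-682 , - 787/2, - 302, - 265, - 255, - 677/11, - 669/13, 123/11  ,  50,854/11, 128, 228, 558, 575]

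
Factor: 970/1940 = 1/2 = 2^( - 1 ) 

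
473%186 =101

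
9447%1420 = 927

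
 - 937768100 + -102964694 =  - 1040732794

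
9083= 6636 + 2447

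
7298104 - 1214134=6083970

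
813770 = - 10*( - 81377 ) 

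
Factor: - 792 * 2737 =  - 2167704 = -2^3 * 3^2*7^1*11^1 * 17^1*23^1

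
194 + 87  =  281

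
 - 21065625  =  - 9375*2247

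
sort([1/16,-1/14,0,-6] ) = [ - 6, - 1/14,0,1/16]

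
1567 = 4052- 2485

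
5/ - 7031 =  - 5/7031 = -0.00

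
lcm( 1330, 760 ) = 5320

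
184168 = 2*92084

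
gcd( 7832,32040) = 712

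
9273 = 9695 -422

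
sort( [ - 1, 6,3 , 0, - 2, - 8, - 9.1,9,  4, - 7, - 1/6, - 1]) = [ - 9.1,-8, - 7, - 2,  -  1, - 1 , - 1/6,0, 3, 4 , 6, 9]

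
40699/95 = 428 + 39/95  =  428.41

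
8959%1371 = 733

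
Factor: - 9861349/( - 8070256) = 2^( - 4)*59^(-1 )*83^(- 1 )*103^(  -  1)*9861349^1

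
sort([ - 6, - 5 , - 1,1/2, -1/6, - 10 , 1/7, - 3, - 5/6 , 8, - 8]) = [ - 10, - 8, - 6, - 5, -3, - 1,-5/6, - 1/6, 1/7, 1/2 , 8 ]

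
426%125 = 51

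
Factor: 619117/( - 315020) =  - 2^ ( - 2) *5^( - 1 )*19^( - 1)*829^( - 1)*619117^1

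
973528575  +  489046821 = 1462575396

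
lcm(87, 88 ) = 7656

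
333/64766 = 333/64766 = 0.01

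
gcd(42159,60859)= 1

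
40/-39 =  - 2 + 38/39 = - 1.03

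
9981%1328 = 685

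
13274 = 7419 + 5855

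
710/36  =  355/18=19.72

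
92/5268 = 23/1317= 0.02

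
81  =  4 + 77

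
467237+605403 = 1072640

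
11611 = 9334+2277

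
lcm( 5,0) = 0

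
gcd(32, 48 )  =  16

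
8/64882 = 4/32441 = 0.00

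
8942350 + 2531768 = 11474118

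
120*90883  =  10905960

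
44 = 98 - 54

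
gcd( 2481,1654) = 827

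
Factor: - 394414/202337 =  - 2^1*  31^( - 1 )*61^( - 1 )*107^( - 1 )*197207^1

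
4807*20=96140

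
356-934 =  - 578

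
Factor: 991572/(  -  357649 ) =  - 2^2 * 3^1*19^1 * 4349^1*357649^( -1 ) 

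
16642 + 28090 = 44732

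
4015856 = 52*77228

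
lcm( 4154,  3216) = 99696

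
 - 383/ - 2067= 383/2067 = 0.19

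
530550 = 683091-152541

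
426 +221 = 647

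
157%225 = 157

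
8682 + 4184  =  12866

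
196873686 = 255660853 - 58787167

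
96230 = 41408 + 54822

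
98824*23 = 2272952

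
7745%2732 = 2281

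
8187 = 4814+3373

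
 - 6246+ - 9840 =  -16086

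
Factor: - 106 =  - 2^1*53^1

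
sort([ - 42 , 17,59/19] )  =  [  -  42,59/19, 17]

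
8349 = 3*2783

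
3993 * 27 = 107811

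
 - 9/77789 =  - 9/77789=- 0.00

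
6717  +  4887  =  11604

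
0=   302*0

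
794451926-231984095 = 562467831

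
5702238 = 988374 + 4713864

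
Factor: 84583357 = 84583357^1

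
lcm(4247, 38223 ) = 38223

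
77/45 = 1 + 32/45=1.71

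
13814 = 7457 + 6357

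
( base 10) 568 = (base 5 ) 4233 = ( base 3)210001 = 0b1000111000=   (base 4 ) 20320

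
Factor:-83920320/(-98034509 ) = 2^6*3^3*5^1*11^1*19^( - 1)*883^1*5159711^( - 1)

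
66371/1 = 66371 =66371.00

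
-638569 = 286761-925330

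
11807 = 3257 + 8550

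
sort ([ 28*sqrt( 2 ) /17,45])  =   [28 * sqrt( 2) /17,45]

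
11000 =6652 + 4348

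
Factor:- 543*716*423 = - 2^2*3^3*47^1*179^1*181^1  =  -164457324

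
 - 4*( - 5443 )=21772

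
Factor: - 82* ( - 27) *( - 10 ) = - 22140 =- 2^2*3^3*5^1*41^1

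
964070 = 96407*10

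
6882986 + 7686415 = 14569401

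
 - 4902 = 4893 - 9795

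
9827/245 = 9827/245= 40.11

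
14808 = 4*3702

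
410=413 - 3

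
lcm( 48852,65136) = 195408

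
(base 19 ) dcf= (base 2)1001101001000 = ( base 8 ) 11510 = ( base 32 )4q8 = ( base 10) 4936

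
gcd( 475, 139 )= 1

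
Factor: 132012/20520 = 193/30 = 2^( - 1)*3^( - 1)*5^( - 1)*193^1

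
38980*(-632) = -24635360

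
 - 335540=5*( - 67108)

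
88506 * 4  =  354024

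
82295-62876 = 19419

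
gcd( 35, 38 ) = 1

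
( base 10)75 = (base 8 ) 113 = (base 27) 2L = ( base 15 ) 50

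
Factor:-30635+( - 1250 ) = -5^1*7^1*911^1  =  - 31885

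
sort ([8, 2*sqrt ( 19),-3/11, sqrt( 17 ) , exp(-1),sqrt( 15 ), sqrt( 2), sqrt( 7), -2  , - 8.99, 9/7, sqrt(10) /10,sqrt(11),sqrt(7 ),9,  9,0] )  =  [ - 8.99, - 2, - 3/11,0,sqrt (10) /10, exp( - 1), 9/7,sqrt(2 ),sqrt( 7),sqrt( 7 ) , sqrt(11),sqrt(15 ), sqrt ( 17),8 , 2*sqrt ( 19),9,9 ] 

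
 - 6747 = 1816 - 8563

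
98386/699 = 98386/699 =140.75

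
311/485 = 311/485 = 0.64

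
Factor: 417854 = 2^1 * 208927^1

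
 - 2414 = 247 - 2661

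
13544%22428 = 13544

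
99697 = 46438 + 53259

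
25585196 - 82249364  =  -56664168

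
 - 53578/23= - 2330+12/23 = -2329.48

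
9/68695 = 9/68695=0.00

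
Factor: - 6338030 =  - 2^1*5^1*633803^1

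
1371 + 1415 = 2786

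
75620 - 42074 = 33546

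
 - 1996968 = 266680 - 2263648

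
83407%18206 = 10583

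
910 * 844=768040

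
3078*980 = 3016440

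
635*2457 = 1560195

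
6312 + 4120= 10432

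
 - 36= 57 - 93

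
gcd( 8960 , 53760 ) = 8960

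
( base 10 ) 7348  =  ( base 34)6c4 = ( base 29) 8lb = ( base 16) 1CB4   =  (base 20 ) i78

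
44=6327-6283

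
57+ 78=135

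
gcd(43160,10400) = 520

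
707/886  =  707/886= 0.80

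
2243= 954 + 1289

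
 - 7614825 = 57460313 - 65075138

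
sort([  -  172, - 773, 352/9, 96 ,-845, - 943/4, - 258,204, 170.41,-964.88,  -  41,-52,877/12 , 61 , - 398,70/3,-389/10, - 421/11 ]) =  [  -  964.88 , - 845,-773, - 398,  -  258, - 943/4 ,-172, - 52,-41, - 389/10,-421/11,70/3,352/9,  61 , 877/12,96, 170.41, 204 ]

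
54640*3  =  163920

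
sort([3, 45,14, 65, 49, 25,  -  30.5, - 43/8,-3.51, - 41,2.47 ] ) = [ - 41,  -  30.5, - 43/8, - 3.51,2.47, 3, 14, 25, 45, 49, 65 ] 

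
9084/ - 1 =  - 9084/1 = - 9084.00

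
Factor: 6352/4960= 2^( - 1 )*5^(-1) * 31^( -1)*397^1 = 397/310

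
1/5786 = 1/5786 = 0.00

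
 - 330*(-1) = 330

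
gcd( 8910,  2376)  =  594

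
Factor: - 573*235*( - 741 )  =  99779355 = 3^2*5^1*13^1 * 19^1*47^1 * 191^1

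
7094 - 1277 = 5817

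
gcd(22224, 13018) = 2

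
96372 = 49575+46797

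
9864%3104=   552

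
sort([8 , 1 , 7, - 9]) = [ - 9,1, 7,  8 ]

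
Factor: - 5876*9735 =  - 2^2 * 3^1*5^1 * 11^1*13^1 * 59^1 * 113^1 = -57202860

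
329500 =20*16475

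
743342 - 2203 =741139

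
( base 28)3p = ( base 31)3g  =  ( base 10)109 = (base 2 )1101101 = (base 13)85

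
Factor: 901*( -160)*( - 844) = 2^7* 5^1*17^1 *53^1*211^1=121671040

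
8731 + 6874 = 15605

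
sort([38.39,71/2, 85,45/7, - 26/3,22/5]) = [-26/3,22/5,45/7,  71/2,38.39,85 ]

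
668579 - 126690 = 541889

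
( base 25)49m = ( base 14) 1003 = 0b101010111011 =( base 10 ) 2747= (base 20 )6H7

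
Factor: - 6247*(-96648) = 2^3*3^1 * 4027^1*6247^1 = 603760056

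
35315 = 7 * 5045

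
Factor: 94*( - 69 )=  - 6486 = - 2^1 * 3^1*23^1 * 47^1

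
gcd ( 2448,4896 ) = 2448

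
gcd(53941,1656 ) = 1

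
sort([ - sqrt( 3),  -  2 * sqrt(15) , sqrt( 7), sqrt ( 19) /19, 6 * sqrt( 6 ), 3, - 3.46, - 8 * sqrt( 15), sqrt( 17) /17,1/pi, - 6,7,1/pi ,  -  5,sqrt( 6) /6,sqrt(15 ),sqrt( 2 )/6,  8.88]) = [ - 8*sqrt( 15), - 2*sqrt(15), - 6, - 5, - 3.46, - sqrt (3),sqrt (19 )/19,sqrt (2)/6, sqrt (17 ) /17,  1/pi,1/pi,sqrt(6) /6,sqrt (7),3,  sqrt( 15 ) , 7,8.88,6*sqrt (6)] 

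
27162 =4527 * 6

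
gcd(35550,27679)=1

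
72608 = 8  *9076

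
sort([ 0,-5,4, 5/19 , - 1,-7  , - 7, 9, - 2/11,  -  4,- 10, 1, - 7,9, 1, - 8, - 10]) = [  -  10,-10,-8, - 7, - 7, - 7, - 5,- 4,-1, - 2/11,0, 5/19, 1, 1  ,  4, 9,9 ] 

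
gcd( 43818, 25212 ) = 6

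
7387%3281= 825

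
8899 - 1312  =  7587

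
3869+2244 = 6113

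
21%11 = 10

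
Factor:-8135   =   - 5^1*1627^1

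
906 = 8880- 7974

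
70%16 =6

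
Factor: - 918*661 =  - 606798 = - 2^1*3^3 * 17^1*661^1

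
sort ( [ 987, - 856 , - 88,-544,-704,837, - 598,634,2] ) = [ - 856, - 704 , - 598, - 544, - 88, 2, 634 , 837,987] 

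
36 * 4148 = 149328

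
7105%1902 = 1399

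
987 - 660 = 327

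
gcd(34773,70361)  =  1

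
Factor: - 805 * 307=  - 247135 = -5^1*7^1*23^1*307^1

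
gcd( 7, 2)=1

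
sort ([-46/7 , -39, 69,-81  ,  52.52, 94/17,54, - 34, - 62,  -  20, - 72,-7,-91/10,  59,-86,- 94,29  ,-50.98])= [ - 94,  -  86,-81, - 72, - 62, - 50.98, - 39,  -  34,  -  20, - 91/10,-7, - 46/7, 94/17, 29, 52.52 , 54,59, 69]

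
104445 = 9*11605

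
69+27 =96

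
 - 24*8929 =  - 214296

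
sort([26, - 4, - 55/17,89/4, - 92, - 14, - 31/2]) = [ - 92, - 31/2, - 14, - 4, - 55/17,89/4,  26]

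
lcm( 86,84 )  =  3612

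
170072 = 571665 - 401593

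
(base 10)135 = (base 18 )79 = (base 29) 4J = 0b10000111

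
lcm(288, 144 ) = 288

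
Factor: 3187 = 3187^1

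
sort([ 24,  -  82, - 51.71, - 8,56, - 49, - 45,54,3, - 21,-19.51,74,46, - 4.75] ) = [  -  82,- 51.71 ,-49,  -  45,  -  21, - 19.51, - 8 , - 4.75, 3, 24,46,54 , 56,74 ]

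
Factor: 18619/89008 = 2^(-4 )*43^1*433^1*5563^( - 1)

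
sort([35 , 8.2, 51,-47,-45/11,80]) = [-47, - 45/11, 8.2,35, 51,80 ]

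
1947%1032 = 915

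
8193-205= 7988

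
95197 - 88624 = 6573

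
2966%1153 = 660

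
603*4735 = 2855205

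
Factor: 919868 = 2^2*53^1*4339^1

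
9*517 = 4653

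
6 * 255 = 1530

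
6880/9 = 764+4/9=   764.44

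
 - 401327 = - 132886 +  - 268441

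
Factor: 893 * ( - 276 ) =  - 246468 = - 2^2*3^1*19^1*23^1*47^1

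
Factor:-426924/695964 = - 3^2*67^1*983^( - 1)= - 603/983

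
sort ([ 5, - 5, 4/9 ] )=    [ - 5,  4/9,5 ] 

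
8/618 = 4/309 =0.01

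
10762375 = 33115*325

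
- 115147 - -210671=95524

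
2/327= 2/327 = 0.01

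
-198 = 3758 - 3956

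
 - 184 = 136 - 320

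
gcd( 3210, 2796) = 6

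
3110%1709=1401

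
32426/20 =1621 + 3/10 = 1621.30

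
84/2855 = 84/2855 = 0.03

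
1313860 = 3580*367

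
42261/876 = 48 + 71/292 = 48.24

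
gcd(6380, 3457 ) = 1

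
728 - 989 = -261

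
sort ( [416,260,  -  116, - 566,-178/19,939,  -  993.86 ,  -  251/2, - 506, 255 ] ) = [ - 993.86, - 566, -506, - 251/2, -116,-178/19, 255, 260 , 416,939 ] 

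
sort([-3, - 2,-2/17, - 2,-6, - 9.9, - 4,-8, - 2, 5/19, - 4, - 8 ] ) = [ - 9.9, - 8,-8, - 6, - 4, - 4,-3, - 2, - 2, - 2, - 2/17, 5/19] 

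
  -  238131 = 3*( - 79377) 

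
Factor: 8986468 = 2^2 * 19^1*23^1*53^1 * 97^1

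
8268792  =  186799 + 8081993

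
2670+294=2964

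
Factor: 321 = 3^1 *107^1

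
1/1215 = 1/1215=0.00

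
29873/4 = 7468 + 1/4 = 7468.25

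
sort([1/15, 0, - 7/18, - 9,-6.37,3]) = [ -9, - 6.37,-7/18,0, 1/15,  3]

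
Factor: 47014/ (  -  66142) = -23507/33071 = -11^1*2137^1*33071^(-1)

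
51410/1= 51410  =  51410.00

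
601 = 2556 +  - 1955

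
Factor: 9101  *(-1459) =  - 13278359 = -19^1*479^1*1459^1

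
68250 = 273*250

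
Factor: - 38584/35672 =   -  53/49=- 7^( - 2)*53^1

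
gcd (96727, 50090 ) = 1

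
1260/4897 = 1260/4897 = 0.26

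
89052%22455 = 21687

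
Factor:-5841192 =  - 2^3 * 3^1*7^2*4967^1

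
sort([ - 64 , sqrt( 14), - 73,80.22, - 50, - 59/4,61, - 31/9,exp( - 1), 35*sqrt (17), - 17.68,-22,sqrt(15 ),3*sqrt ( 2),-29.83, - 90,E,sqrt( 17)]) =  [ - 90, - 73,  -  64,-50, - 29.83, - 22, - 17.68, - 59/4, - 31/9,exp(  -  1),E , sqrt( 14 ), sqrt(15 ),sqrt( 17),3* sqrt(2), 61,80.22 , 35*sqrt(17)] 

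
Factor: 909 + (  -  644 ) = 265 = 5^1*53^1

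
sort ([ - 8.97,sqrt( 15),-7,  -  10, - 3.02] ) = [ - 10, - 8.97, - 7, - 3.02, sqrt( 15 )]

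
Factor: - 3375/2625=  - 3^2*7^( - 1) = - 9/7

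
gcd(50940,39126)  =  6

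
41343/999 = 13781/333 = 41.38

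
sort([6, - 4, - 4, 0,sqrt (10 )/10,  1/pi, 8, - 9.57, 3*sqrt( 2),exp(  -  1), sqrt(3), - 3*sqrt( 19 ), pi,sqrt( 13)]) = [-3*sqrt( 19), - 9.57, - 4, -4, 0, sqrt(10)/10,1/pi, exp( - 1),sqrt( 3 ), pi, sqrt(13 ), 3*sqrt( 2), 6, 8 ]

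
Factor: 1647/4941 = 3^( - 1)=1/3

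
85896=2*42948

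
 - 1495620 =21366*( - 70 )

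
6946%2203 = 337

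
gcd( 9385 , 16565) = 5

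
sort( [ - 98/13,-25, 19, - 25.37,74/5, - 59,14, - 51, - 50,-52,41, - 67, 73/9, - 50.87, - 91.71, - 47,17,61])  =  [ - 91.71 , - 67, - 59,  -  52, - 51, - 50.87,-50, - 47,  -  25.37,  -  25, - 98/13,73/9,14,74/5,  17, 19, 41, 61] 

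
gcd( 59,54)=1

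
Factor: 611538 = 2^1*3^1 * 227^1 * 449^1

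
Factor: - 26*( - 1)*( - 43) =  - 1118 =- 2^1  *13^1*43^1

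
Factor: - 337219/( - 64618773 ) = 3^( - 1)*337219^1*21539591^( - 1) 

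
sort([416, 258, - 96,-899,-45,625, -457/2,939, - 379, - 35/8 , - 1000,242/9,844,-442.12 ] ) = [ - 1000,  -  899,-442.12, -379, - 457/2, - 96,-45, - 35/8,242/9 , 258,416 , 625,844,939] 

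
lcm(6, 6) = 6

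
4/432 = 1/108  =  0.01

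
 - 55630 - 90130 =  - 145760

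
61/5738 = 61/5738 = 0.01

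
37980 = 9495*4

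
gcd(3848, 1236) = 4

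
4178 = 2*2089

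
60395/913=60395/913= 66.15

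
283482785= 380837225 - 97354440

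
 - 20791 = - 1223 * 17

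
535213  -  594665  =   - 59452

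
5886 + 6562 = 12448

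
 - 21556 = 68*( - 317 )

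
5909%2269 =1371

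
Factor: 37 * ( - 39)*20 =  - 28860= - 2^2 * 3^1 * 5^1 * 13^1*37^1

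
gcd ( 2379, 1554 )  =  3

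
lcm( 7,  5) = 35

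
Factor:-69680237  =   -11^1 * 6334567^1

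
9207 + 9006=18213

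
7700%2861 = 1978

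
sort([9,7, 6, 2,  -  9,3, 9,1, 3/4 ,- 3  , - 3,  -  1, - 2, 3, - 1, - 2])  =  [- 9 ,-3,  -  3, - 2,-2, - 1, - 1, 3/4, 1,  2, 3, 3, 6,  7, 9, 9] 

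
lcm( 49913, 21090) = 1497390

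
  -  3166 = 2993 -6159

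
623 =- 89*( - 7 ) 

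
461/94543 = 461/94543 = 0.00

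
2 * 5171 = 10342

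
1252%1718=1252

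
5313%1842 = 1629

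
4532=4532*1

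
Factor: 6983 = 6983^1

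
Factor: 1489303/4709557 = 59^( - 1 )*79823^(- 1 )*1489303^1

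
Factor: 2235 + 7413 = 2^4*3^2*67^1 = 9648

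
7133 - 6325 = 808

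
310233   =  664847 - 354614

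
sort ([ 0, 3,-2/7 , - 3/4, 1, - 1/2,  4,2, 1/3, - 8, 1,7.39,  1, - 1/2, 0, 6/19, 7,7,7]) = [ -8,-3/4,-1/2, - 1/2, - 2/7, 0, 0,6/19 , 1/3, 1,1, 1, 2, 3, 4, 7, 7, 7,7.39]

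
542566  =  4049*134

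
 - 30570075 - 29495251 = -60065326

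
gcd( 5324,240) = 4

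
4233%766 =403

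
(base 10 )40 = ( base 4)220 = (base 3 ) 1111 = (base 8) 50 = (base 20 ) 20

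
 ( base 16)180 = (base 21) i6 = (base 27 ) e6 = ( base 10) 384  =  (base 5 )3014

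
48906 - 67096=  - 18190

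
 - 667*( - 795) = 530265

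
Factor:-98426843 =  -2729^1* 36067^1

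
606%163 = 117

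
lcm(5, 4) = 20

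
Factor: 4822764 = 2^2*3^1*17^1*47^1 * 503^1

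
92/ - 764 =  - 23/191 = - 0.12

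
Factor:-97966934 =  - 2^1*13^2*289843^1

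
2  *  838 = 1676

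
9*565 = 5085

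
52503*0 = 0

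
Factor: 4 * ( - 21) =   -  84=- 2^2*3^1*7^1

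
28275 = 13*2175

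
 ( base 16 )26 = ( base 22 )1G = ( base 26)1C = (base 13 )2c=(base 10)38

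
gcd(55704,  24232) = 8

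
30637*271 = 8302627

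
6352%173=124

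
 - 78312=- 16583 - 61729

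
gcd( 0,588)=588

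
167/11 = 15 + 2/11 = 15.18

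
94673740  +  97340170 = 192013910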